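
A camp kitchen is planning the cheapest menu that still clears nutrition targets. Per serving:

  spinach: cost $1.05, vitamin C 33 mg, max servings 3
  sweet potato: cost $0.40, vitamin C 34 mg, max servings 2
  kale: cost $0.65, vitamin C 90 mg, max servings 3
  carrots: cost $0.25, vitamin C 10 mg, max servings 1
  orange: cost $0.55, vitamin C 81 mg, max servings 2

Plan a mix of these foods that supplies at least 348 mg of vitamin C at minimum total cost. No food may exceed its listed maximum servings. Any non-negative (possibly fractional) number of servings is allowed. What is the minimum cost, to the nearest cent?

Cost per mg of vitamin C: orange $0.0068, kale $0.0072, sweet potato $0.0118, carrots $0.0250, spinach $0.0318.
Take 2 servings of orange: +162.0 mg vitamin C for $1.10 (total $1.10, still need 186.0 mg).
Take 2.067 servings of kale: +186.0 mg vitamin C for $1.34 (total $2.44, still need 0.0 mg).
Greedy by cheapest-per-mg is optimal for a single linear constraint, so the minimum cost is $2.44.

$2.44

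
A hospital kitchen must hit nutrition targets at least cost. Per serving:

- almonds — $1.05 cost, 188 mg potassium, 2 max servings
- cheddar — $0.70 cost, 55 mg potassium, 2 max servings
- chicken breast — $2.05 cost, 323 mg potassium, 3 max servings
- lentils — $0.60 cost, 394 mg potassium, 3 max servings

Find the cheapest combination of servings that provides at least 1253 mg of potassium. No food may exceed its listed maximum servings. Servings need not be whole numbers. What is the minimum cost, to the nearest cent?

Cost per mg of potassium: lentils $0.0015, almonds $0.0056, chicken breast $0.0063, cheddar $0.0127.
Take 3 servings of lentils: +1182.0 mg potassium for $1.80 (total $1.80, still need 71.0 mg).
Take 0.3777 servings of almonds: +71.0 mg potassium for $0.40 (total $2.20, still need 0.0 mg).
Filling from the cheapest source first is optimal under one linear minimum: $2.20.

$2.20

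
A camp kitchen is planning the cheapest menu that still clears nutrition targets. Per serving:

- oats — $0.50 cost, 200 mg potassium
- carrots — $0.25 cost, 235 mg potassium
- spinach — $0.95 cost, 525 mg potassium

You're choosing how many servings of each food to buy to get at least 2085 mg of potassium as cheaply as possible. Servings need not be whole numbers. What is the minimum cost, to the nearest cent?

Cost per mg of potassium: carrots $0.0011, spinach $0.0018, oats $0.0025.
With no serving limits, use only carrots: 2085 mg / 235 mg = 8.872 servings × $0.25 = $2.22.

$2.22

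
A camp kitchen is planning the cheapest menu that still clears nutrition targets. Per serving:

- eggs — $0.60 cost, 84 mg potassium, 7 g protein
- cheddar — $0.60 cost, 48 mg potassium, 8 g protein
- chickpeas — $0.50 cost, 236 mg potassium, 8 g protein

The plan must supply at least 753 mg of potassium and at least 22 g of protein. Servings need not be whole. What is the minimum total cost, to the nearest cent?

$1.60

Minimising a linear cost over {potassium ≥ 753, protein ≥ 22, servings ≥ 0} — the optimum is at a vertex, using one or two foods.
eggs only: max(753/84, 22/7) = 8.964 servings → $5.38.
cheddar only: max(753/48, 22/8) = 15.69 servings → $9.41.
chickpeas only: max(753/236, 22/8) = 3.191 servings → $1.60.
eggs + cheddar with both targets exact would need a negative amount; discard.
eggs + chickpeas with both targets exact would need a negative amount; discard.
cheddar + chickpeas with both targets exact would need a negative amount; discard.
Cheapest feasible corner: $1.60.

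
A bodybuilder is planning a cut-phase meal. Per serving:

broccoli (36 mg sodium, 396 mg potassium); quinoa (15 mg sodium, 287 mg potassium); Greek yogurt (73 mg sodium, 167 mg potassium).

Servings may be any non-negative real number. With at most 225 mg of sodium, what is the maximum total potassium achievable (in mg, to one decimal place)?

4305.0 mg

Potassium per mg sodium: quinoa 19.13, broccoli 11, Greek yogurt 2.288.
With no serving limits, spend the whole sodium allowance on quinoa: 225 mg / 15 mg × 287 mg = 4305.0 mg.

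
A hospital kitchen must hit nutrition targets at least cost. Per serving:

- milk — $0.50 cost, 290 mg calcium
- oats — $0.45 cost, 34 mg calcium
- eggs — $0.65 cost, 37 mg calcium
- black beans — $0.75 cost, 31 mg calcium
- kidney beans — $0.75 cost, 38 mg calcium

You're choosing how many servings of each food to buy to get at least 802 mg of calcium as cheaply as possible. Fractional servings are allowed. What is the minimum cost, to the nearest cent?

Cost per mg of calcium: milk $0.0017, oats $0.0132, eggs $0.0176, kidney beans $0.0197, black beans $0.0242.
With no serving limits, use only milk: 802 mg / 290 mg = 2.766 servings × $0.50 = $1.38.

$1.38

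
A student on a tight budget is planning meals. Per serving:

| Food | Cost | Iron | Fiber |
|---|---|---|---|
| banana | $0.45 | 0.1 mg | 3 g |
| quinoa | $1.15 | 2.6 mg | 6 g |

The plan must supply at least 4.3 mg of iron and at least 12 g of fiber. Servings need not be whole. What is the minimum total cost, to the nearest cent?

$2.21

An LP optimum is at a vertex; with two nutrient constraints at most two foods are used. Check each candidate.
banana only: max(4.3/0.1, 12/3) = 43 servings → $19.35.
quinoa only: max(4.3/2.6, 12/6) = 2 servings → $2.30.
banana + quinoa with both tight: 0.75 servings and 1.625 servings → $2.21.
The minimum over all feasible corners is $2.21.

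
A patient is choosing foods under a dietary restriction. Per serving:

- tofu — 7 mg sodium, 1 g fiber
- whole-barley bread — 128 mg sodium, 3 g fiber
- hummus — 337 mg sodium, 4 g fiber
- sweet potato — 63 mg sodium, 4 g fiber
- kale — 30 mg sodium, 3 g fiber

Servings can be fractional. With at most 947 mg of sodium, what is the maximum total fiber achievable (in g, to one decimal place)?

Fiber per mg sodium: tofu 0.1429, kale 0.1, sweet potato 0.06349, whole-barley bread 0.02344, hummus 0.01187.
With no serving limits, spend the whole sodium allowance on tofu: 947 mg / 7 mg × 1 g = 135.3 g.

135.3 g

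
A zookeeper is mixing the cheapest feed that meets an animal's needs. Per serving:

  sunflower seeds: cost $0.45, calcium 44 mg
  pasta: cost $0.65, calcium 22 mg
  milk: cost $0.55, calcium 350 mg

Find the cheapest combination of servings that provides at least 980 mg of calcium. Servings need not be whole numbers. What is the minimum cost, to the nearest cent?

$1.54

Cost per mg of calcium: milk $0.0016, sunflower seeds $0.0102, pasta $0.0295.
With no serving limits, use only milk: 980 mg / 350 mg = 2.8 servings × $0.55 = $1.54.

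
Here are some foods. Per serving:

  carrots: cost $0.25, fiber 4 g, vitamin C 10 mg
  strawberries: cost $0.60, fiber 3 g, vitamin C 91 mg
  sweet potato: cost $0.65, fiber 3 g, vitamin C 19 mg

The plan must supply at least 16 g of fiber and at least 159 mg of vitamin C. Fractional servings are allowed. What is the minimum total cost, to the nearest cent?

carrots only: max(16/4, 159/10) = 15.9 servings → $3.98.
strawberries only: max(16/3, 159/91) = 5.333 servings → $3.20.
sweet potato only: max(16/3, 159/19) = 8.368 servings → $5.44.
carrots + strawberries with both tight: 2.931 servings and 1.425 servings → $1.59.
carrots + sweet potato: intersection lies outside the first quadrant.
strawberries + sweet potato with both tight: 0.8009 servings and 4.532 servings → $3.43.
The minimum over all feasible corners is $1.59.

$1.59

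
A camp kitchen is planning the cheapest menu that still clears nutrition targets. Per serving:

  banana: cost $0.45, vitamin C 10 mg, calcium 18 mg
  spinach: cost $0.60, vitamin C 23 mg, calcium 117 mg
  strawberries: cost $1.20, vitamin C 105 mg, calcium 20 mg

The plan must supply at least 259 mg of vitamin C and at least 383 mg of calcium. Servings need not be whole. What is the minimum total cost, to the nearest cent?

$3.96

With two linear requirements the optimum uses one or two foods; enumerate the corners.
banana only: max(259/10, 383/18) = 25.9 servings → $11.65.
spinach only: max(259/23, 383/117) = 11.26 servings → $6.76.
strawberries only: max(259/105, 383/20) = 19.15 servings → $22.98.
banana + spinach: the both-tight solution has a negative serving — not a feasible corner.
banana + strawberries with both tight: 20.73 servings and 0.4923 servings → $9.92.
spinach + strawberries with both tight: 2.963 servings and 1.818 servings → $3.96.
Cheapest feasible corner: $3.96.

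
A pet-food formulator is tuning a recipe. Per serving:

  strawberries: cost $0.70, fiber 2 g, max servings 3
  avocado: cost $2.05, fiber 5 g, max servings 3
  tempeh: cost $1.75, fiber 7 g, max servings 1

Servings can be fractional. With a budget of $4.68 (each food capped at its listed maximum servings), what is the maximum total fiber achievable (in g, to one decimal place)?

Fiber per dollar: tempeh 4, strawberries 2.857, avocado 2.439.
Take 1 serving of tempeh: spends $1.75, +7.0 g fiber (running total 7.0 g).
Take 3 servings of strawberries: spends $2.10, +6.0 g fiber (running total 13.0 g).
Take 0.4049 servings of avocado: spends $0.83, +2.0 g fiber (running total 15.0 g).
Greedy by best ratio exhausts the cost allowance optimally: 15.0 g.

15.0 g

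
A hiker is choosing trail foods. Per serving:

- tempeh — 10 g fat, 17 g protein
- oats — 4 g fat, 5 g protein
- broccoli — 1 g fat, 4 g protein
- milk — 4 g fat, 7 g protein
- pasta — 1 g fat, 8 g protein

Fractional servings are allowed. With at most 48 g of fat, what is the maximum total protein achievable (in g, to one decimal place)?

384.0 g

Protein per g fat: pasta 8, broccoli 4, milk 1.75, tempeh 1.7, oats 1.25.
With no serving limits, spend the whole fat allowance on pasta: 48 g / 1 g × 8 g = 384.0 g.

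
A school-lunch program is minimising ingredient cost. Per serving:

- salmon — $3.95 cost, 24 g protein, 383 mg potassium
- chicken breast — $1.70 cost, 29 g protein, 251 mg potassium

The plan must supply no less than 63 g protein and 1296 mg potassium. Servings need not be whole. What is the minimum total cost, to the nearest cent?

$8.78

Minimising a linear cost over {protein ≥ 63, potassium ≥ 1296, servings ≥ 0} — the optimum is at a vertex, using one or two foods.
salmon only: max(63/24, 1296/383) = 3.384 servings → $13.37.
chicken breast only: max(63/29, 1296/251) = 5.163 servings → $8.78.
salmon + chicken breast with both targets exact would need a negative amount; discard.
So the least-cost plan costs $8.78.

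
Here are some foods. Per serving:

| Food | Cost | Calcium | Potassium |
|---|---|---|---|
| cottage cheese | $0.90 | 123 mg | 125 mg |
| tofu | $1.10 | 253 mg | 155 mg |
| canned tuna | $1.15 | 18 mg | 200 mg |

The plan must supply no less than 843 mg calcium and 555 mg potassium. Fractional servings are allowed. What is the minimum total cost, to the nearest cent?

$3.88

Compare the cost at each extreme point of the feasible region.
cottage cheese only: max(843/123, 555/125) = 6.854 servings → $6.17.
tofu only: max(843/253, 555/155) = 3.581 servings → $3.94.
canned tuna only: max(843/18, 555/200) = 46.83 servings → $53.86.
cottage cheese + tofu with both tight: 0.7763 servings and 2.955 servings → $3.95.
cottage cheese + canned tuna with both targets exact would need a negative amount; discard.
tofu + canned tuna with both tight: 3.318 servings and 0.2039 servings → $3.88.
So the least-cost plan costs $3.88.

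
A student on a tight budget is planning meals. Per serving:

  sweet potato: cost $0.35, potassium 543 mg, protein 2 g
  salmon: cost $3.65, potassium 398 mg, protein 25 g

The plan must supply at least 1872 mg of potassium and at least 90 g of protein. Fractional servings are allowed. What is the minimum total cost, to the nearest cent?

Compare the cost at each extreme point of the feasible region.
sweet potato only: max(1872/543, 90/2) = 45 servings → $15.75.
salmon only: max(1872/398, 90/25) = 4.704 servings → $17.17.
sweet potato + salmon with both tight: 0.8592 servings and 3.531 servings → $13.19.
Cheapest feasible corner: $13.19.

$13.19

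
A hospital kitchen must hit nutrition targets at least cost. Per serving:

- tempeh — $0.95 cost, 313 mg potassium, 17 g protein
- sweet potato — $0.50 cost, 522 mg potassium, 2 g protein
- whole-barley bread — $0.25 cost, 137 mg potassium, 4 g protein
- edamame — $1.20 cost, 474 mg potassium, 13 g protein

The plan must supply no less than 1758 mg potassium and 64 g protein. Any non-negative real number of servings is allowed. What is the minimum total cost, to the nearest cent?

$3.82

tempeh only: max(1758/313, 64/17) = 5.617 servings → $5.34.
sweet potato only: max(1758/522, 64/2) = 32 servings → $16.00.
whole-barley bread only: max(1758/137, 64/4) = 16 servings → $4.00.
edamame only: max(1758/474, 64/13) = 4.923 servings → $5.91.
tempeh + sweet potato with both tight: 3.624 servings and 1.195 servings → $4.04.
tempeh + whole-barley bread with both tight: 1.612 servings and 9.149 servings → $3.82.
tempeh + edamame with both tight: 1.876 servings and 2.47 servings → $4.75.
sweet potato + whole-barley bread: intersection lies outside the first quadrant.
sweet potato + edamame: intersection lies outside the first quadrant.
whole-barley bread + edamame: the both-tight solution has a negative serving — not a feasible corner.
So the least-cost plan costs $3.82.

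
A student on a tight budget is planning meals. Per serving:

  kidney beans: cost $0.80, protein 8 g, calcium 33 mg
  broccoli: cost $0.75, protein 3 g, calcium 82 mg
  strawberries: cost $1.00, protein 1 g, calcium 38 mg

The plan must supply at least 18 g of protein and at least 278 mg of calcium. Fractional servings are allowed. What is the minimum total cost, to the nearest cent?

A basic optimal solution has at most two foods positive. Try each food alone and each pair with both targets met exactly.
kidney beans only: max(18/8, 278/33) = 8.424 servings → $6.74.
broccoli only: max(18/3, 278/82) = 6 servings → $4.50.
strawberries only: max(18/1, 278/38) = 18 servings → $18.00.
kidney beans + broccoli with both tight: 1.153 servings and 2.926 servings → $3.12.
kidney beans + strawberries with both tight: 1.498 servings and 6.015 servings → $7.21.
broccoli + strawberries: the both-tight solution has a negative serving — not a feasible corner.
So the least-cost plan costs $3.12.

$3.12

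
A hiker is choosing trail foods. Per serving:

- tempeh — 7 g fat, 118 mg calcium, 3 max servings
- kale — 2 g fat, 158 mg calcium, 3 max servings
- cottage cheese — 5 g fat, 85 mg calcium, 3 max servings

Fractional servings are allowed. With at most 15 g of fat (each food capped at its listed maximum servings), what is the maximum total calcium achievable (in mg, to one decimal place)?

627.0 mg

Calcium per g fat: kale 79, cottage cheese 17, tempeh 16.86.
Take 3 servings of kale: uses 6 g fat, +474.0 mg calcium (running total 474.0 mg).
Take 1.8 servings of cottage cheese: uses 9 g fat, +153.0 mg calcium (running total 627.0 mg).
Greedy by best ratio exhausts the fat allowance optimally: 627.0 mg.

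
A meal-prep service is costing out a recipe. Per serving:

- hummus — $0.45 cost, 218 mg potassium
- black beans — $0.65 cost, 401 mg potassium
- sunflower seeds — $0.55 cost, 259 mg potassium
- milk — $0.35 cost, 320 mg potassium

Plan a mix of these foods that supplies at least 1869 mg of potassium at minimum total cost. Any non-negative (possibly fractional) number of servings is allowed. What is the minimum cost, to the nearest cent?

$2.04

Cost per mg of potassium: milk $0.0011, black beans $0.0016, hummus $0.0021, sunflower seeds $0.0021.
With no serving limits, use only milk: 1869 mg / 320 mg = 5.841 servings × $0.35 = $2.04.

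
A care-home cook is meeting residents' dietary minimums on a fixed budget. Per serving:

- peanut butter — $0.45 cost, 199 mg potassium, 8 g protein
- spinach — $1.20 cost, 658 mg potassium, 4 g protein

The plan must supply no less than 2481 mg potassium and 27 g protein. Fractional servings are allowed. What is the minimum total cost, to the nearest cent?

Two binding constraints pin down two serving amounts, so the optimal mix uses at most two foods. The candidates are each food alone (scaled to the tighter of potassium/protein) and each pair with both constraints tight.
peanut butter only: max(2481/199, 27/8) = 12.47 servings → $5.61.
spinach only: max(2481/658, 27/4) = 6.75 servings → $8.10.
peanut butter + spinach with both tight: 1.755 servings and 3.24 servings → $4.68.
So the least-cost plan costs $4.68.

$4.68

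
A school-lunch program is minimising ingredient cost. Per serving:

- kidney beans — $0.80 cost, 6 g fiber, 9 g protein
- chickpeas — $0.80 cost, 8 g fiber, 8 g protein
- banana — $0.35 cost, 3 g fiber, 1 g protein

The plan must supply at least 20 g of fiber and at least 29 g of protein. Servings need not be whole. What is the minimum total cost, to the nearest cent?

At the optimum either one food covers both requirements or two foods hit both targets exactly; no other combination can be cheaper.
kidney beans only: max(20/6, 29/9) = 3.333 servings → $2.67.
chickpeas only: max(20/8, 29/8) = 3.625 servings → $2.90.
banana only: max(20/3, 29/1) = 29 servings → $10.15.
kidney beans + chickpeas with both tight: 3 servings and 0.25 servings → $2.60.
kidney beans + banana with both tight: 3.19 servings and 0.2857 servings → $2.65.
chickpeas + banana: the both-tight solution has a negative serving — not a feasible corner.
The minimum over all feasible corners is $2.60.

$2.60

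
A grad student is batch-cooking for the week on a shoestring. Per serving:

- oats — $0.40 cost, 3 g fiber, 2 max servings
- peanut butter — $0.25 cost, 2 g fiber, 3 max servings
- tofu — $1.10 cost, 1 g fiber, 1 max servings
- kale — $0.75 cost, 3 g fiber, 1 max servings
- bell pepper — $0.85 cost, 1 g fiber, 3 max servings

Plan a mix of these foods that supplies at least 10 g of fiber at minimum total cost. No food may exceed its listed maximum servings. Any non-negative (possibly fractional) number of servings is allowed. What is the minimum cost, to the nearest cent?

Cost per g of fiber: peanut butter $0.1250, oats $0.1333, kale $0.2500, bell pepper $0.8500, tofu $1.1000.
Take 3 servings of peanut butter: +6.0 g fiber for $0.75 (total $0.75, still need 4.0 g).
Take 1.333 servings of oats: +4.0 g fiber for $0.53 (total $1.28, still need 0.0 g).
Greedy by cheapest-per-g is optimal for a single linear constraint, so the minimum cost is $1.28.

$1.28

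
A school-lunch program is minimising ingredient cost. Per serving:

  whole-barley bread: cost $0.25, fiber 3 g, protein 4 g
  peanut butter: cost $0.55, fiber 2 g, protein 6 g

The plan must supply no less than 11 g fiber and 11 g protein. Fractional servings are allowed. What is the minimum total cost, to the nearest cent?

$0.92

A basic optimal solution has at most two foods positive. Try each food alone and each pair with both targets met exactly.
whole-barley bread only: max(11/3, 11/4) = 3.667 servings → $0.92.
peanut butter only: max(11/2, 11/6) = 5.5 servings → $3.02.
whole-barley bread + peanut butter with both targets exact would need a negative amount; discard.
The minimum over all feasible corners is $0.92.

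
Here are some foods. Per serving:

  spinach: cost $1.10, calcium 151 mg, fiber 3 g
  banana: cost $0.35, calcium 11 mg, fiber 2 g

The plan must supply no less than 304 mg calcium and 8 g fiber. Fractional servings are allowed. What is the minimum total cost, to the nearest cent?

$2.51

spinach only: max(304/151, 8/3) = 2.667 servings → $2.93.
banana only: max(304/11, 8/2) = 27.64 servings → $9.67.
spinach + banana with both tight: 1.933 servings and 1.1 servings → $2.51.
So the least-cost plan costs $2.51.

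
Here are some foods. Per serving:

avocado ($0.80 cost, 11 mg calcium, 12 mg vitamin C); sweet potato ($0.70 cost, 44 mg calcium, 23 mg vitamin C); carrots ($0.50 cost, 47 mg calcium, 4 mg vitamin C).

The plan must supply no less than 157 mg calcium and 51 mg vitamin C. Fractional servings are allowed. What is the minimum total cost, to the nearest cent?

$2.12

For a min-cost LP with two ≥-constraints, a basic feasible solution has at most two positive variables.
avocado only: max(157/11, 51/12) = 14.27 servings → $11.42.
sweet potato only: max(157/44, 51/23) = 3.568 servings → $2.50.
carrots only: max(157/47, 51/4) = 12.75 servings → $6.38.
avocado + sweet potato: intersection lies outside the first quadrant.
avocado + carrots with both tight: 3.402 servings and 2.544 servings → $3.99.
sweet potato + carrots with both tight: 1.955 servings and 1.51 servings → $2.12.
So the least-cost plan costs $2.12.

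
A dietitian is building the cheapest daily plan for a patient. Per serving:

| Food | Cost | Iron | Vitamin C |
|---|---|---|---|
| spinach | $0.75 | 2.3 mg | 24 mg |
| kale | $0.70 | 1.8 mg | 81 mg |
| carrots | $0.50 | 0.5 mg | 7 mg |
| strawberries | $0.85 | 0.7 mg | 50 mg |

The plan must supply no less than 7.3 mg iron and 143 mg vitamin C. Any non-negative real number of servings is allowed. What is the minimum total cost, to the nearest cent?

With two linear requirements the optimum uses one or two foods; enumerate the corners.
spinach only: max(7.3/2.3, 143/24) = 5.958 servings → $4.47.
kale only: max(7.3/1.8, 143/81) = 4.056 servings → $2.84.
carrots only: max(7.3/0.5, 143/7) = 20.43 servings → $10.21.
strawberries only: max(7.3/0.7, 143/50) = 10.43 servings → $8.86.
spinach + kale with both tight: 2.333 servings and 1.074 servings → $2.50.
spinach + carrots: the both-tight solution has a negative serving — not a feasible corner.
spinach + strawberries with both tight: 2.698 servings and 1.565 servings → $3.35.
kale + carrots with both tight: 0.7312 servings and 11.97 servings → $6.50.
kale + strawberries: intersection lies outside the first quadrant.
carrots + strawberries with both tight: 13.18 servings and 1.015 servings → $7.45.
So the least-cost plan costs $2.50.

$2.50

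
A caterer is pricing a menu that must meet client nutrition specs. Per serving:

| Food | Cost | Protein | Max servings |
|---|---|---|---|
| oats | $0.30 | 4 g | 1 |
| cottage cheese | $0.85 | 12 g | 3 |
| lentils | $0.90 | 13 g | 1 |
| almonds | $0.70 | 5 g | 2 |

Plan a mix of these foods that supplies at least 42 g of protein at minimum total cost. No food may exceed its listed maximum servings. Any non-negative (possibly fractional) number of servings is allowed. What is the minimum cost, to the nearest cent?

$2.95

Cost per g of protein: lentils $0.0692, cottage cheese $0.0708, oats $0.0750, almonds $0.1400.
Take 1 serving of lentils: +13.0 g protein for $0.90 (total $0.90, still need 29.0 g).
Take 2.417 servings of cottage cheese: +29.0 g protein for $2.05 (total $2.95, still need 0.0 g).
Filling from the cheapest source first is optimal under one linear minimum: $2.95.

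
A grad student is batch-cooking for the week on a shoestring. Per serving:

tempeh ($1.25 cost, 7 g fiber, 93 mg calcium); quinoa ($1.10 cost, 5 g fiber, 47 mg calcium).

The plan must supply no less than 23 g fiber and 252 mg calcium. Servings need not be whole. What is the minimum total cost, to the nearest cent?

This is a tiny linear program; its minimum lies at a vertex of the feasible set. List the vertices and price them.
tempeh only: max(23/7, 252/93) = 3.286 servings → $4.11.
quinoa only: max(23/5, 252/47) = 5.362 servings → $5.90.
tempeh + quinoa with both tight: 1.316 servings and 2.757 servings → $4.68.
The minimum over all feasible corners is $4.11.

$4.11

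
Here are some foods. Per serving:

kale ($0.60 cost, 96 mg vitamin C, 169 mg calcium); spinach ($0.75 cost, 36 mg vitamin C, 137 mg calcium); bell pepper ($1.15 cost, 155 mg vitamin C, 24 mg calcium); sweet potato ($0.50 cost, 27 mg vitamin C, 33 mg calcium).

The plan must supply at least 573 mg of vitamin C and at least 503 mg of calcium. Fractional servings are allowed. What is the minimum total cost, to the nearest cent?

$3.58

The cheapest plan sits at a corner of the feasible region — with two constraints it uses at most two foods.
kale only: max(573/96, 503/169) = 5.969 servings → $3.58.
spinach only: max(573/36, 503/137) = 15.92 servings → $11.94.
bell pepper only: max(573/155, 503/24) = 20.96 servings → $24.10.
sweet potato only: max(573/27, 503/33) = 21.22 servings → $10.61.
kale + spinach: the both-tight solution has a negative serving — not a feasible corner.
kale + bell pepper with both tight: 2.688 servings and 2.032 servings → $3.95.
kale + sweet potato: the both-tight solution has a negative serving — not a feasible corner.
spinach + bell pepper with both tight: 3.152 servings and 2.965 servings → $5.77.
spinach + sweet potato: the both-tight solution has a negative serving — not a feasible corner.
bell pepper + sweet potato with both tight: 1.193 servings and 14.37 servings → $8.56.
So the least-cost plan costs $3.58.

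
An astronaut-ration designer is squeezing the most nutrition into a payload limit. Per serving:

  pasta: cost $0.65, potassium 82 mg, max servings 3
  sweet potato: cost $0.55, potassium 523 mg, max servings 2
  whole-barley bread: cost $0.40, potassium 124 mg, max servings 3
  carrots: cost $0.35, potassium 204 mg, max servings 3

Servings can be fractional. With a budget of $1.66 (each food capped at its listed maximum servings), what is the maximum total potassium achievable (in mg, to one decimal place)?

1372.4 mg

Potassium per dollar: sweet potato 950.9, carrots 582.9, whole-barley bread 310, pasta 126.2.
Take 2 servings of sweet potato: spends $1.10, +1046.0 mg potassium (running total 1046.0 mg).
Take 1.6 servings of carrots: spends $0.56, +326.4 mg potassium (running total 1372.4 mg).
Filling greedily by potassium-per-dollar is optimal for one linear limit, giving 1372.4 mg.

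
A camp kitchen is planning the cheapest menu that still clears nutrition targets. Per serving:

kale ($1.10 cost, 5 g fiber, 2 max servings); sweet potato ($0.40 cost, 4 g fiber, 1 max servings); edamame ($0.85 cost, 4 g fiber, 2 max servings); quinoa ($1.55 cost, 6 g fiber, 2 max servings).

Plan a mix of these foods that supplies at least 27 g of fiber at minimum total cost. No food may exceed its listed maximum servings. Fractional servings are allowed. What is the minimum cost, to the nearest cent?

$5.59

Cost per g of fiber: sweet potato $0.1000, edamame $0.2125, kale $0.2200, quinoa $0.2583.
Take 1 serving of sweet potato: +4.0 g fiber for $0.40 (total $0.40, still need 23.0 g).
Take 2 servings of edamame: +8.0 g fiber for $1.70 (total $2.10, still need 15.0 g).
Take 2 servings of kale: +10.0 g fiber for $2.20 (total $4.30, still need 5.0 g).
Take 0.8333 servings of quinoa: +5.0 g fiber for $1.29 (total $5.59, still need 0.0 g).
Filling from the cheapest source first is optimal under one linear minimum: $5.59.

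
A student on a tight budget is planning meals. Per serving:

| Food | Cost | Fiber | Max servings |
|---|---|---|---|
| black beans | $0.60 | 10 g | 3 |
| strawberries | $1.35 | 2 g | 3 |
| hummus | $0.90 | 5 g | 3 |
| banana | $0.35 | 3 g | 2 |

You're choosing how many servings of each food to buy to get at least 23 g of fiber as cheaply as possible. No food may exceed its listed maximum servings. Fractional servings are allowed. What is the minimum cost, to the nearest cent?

Cost per g of fiber: black beans $0.0600, banana $0.1167, hummus $0.1800, strawberries $0.6750.
Take 2.3 servings of black beans: +23.0 g fiber for $1.38 (total $1.38, still need 0.0 g).
Greedy by cheapest-per-g is optimal for a single linear constraint, so the minimum cost is $1.38.

$1.38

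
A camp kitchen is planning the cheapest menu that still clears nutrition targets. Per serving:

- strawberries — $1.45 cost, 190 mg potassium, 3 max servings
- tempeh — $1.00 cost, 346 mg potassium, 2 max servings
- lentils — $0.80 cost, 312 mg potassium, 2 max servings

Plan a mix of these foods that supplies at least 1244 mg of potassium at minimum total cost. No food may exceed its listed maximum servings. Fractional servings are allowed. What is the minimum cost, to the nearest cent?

$3.39

Cost per mg of potassium: lentils $0.0026, tempeh $0.0029, strawberries $0.0076.
Take 2 servings of lentils: +624.0 mg potassium for $1.60 (total $1.60, still need 620.0 mg).
Take 1.792 servings of tempeh: +620.0 mg potassium for $1.79 (total $3.39, still need 0.0 mg).
Filling from the cheapest source first is optimal under one linear minimum: $3.39.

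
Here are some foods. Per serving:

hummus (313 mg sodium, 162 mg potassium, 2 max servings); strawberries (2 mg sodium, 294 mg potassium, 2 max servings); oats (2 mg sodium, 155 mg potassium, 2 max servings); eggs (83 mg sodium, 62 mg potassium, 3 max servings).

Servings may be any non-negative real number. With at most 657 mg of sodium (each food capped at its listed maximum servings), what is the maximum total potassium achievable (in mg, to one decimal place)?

1291.0 mg

Potassium per mg sodium: strawberries 147, oats 77.5, eggs 0.747, hummus 0.5176.
Take 2 servings of strawberries: uses 4 mg sodium, +588.0 mg potassium (running total 588.0 mg).
Take 2 servings of oats: uses 4 mg sodium, +310.0 mg potassium (running total 898.0 mg).
Take 3 servings of eggs: uses 249 mg sodium, +186.0 mg potassium (running total 1084.0 mg).
Take 1.278 servings of hummus: uses 400 mg sodium, +207.0 mg potassium (running total 1291.0 mg).
Filling greedily by potassium-per-mg sodium is optimal for one linear limit, giving 1291.0 mg.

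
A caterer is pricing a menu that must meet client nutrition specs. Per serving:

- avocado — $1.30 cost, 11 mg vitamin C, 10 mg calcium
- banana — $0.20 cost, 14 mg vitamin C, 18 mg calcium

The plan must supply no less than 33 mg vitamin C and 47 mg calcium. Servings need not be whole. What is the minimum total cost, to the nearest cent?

$0.52

A basic optimal solution has at most two foods positive. Try each food alone and each pair with both targets met exactly.
avocado only: max(33/11, 47/10) = 4.7 servings → $6.11.
banana only: max(33/14, 47/18) = 2.611 servings → $0.52.
avocado + banana: the both-tight solution has a negative serving — not a feasible corner.
So the least-cost plan costs $0.52.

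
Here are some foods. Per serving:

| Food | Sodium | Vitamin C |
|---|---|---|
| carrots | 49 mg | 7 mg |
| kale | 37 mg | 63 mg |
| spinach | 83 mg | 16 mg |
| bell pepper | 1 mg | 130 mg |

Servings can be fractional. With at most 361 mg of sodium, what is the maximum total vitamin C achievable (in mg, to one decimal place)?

Vitamin C per mg sodium: bell pepper 130, kale 1.703, spinach 0.1928, carrots 0.1429.
With no serving limits, spend the whole sodium allowance on bell pepper: 361 mg / 1 mg × 130 mg = 46930.0 mg.

46930.0 mg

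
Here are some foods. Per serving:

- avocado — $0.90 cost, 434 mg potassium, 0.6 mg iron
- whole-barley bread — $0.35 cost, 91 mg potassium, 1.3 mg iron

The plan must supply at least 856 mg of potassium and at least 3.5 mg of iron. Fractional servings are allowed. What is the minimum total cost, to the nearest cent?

Compare the cost at each extreme point of the feasible region.
avocado only: max(856/434, 3.5/0.6) = 5.833 servings → $5.25.
whole-barley bread only: max(856/91, 3.5/1.3) = 9.407 servings → $3.29.
avocado + whole-barley bread with both tight: 1.559 servings and 1.973 servings → $2.09.
The minimum over all feasible corners is $2.09.

$2.09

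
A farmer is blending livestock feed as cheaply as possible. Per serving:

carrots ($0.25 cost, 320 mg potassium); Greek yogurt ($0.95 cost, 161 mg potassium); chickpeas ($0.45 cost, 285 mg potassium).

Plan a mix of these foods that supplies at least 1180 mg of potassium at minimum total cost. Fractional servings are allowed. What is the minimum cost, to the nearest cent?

Cost per mg of potassium: carrots $0.0008, chickpeas $0.0016, Greek yogurt $0.0059.
With no serving limits, use only carrots: 1180 mg / 320 mg = 3.688 servings × $0.25 = $0.92.

$0.92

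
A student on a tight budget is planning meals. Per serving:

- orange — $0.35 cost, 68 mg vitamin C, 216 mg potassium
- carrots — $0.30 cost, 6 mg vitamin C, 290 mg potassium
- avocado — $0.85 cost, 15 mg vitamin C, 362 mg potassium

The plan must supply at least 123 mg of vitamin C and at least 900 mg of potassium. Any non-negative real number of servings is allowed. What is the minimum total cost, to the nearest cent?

Compare the cost at each extreme point of the feasible region.
orange only: max(123/68, 900/216) = 4.167 servings → $1.46.
carrots only: max(123/6, 900/290) = 20.5 servings → $6.15.
avocado only: max(123/15, 900/362) = 8.2 servings → $6.97.
orange + carrots with both tight: 1.643 servings and 1.88 servings → $1.14.
orange + avocado with both tight: 1.451 servings and 1.62 servings → $1.89.
carrots + avocado: the both-tight solution has a negative serving — not a feasible corner.
The minimum over all feasible corners is $1.14.

$1.14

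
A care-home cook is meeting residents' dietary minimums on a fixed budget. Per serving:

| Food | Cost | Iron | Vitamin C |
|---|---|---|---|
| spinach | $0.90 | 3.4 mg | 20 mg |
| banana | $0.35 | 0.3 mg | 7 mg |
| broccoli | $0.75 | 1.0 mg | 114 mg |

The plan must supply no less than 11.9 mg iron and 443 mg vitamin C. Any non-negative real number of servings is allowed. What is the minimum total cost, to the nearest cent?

Compare the cost at each extreme point of the feasible region.
spinach only: max(11.9/3.4, 443/20) = 22.15 servings → $19.93.
banana only: max(11.9/0.3, 443/7) = 63.29 servings → $22.15.
broccoli only: max(11.9/1.0, 443/114) = 11.9 servings → $8.93.
spinach + banana: intersection lies outside the first quadrant.
spinach + broccoli with both tight: 2.485 servings and 3.45 servings → $4.82.
banana + broccoli with both tight: 33.59 servings and 1.824 servings → $13.12.
Cheapest feasible corner: $4.82.

$4.82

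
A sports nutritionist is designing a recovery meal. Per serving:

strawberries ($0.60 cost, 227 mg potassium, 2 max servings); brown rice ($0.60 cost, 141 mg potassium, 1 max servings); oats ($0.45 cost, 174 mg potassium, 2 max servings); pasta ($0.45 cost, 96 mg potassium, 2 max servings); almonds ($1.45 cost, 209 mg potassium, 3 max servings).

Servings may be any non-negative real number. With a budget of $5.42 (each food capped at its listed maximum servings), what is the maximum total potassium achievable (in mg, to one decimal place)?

1397.3 mg

Potassium per dollar: oats 386.7, strawberries 378.3, brown rice 235, pasta 213.3, almonds 144.1.
Take 2 servings of oats: spends $0.90, +348.0 mg potassium (running total 348.0 mg).
Take 2 servings of strawberries: spends $1.20, +454.0 mg potassium (running total 802.0 mg).
Take 1 serving of brown rice: spends $0.60, +141.0 mg potassium (running total 943.0 mg).
Take 2 servings of pasta: spends $0.90, +192.0 mg potassium (running total 1135.0 mg).
Take 1.255 servings of almonds: spends $1.82, +262.3 mg potassium (running total 1397.3 mg).
Filling greedily by potassium-per-dollar is optimal for one linear limit, giving 1397.3 mg.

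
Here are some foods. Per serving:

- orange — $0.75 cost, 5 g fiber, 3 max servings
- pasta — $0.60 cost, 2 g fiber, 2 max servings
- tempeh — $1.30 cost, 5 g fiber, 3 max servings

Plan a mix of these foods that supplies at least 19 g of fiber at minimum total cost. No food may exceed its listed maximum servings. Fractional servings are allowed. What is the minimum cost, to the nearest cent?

$3.29

Cost per g of fiber: orange $0.1500, tempeh $0.2600, pasta $0.3000.
Take 3 servings of orange: +15.0 g fiber for $2.25 (total $2.25, still need 4.0 g).
Take 0.8 servings of tempeh: +4.0 g fiber for $1.04 (total $3.29, still need 0.0 g).
Filling from the cheapest source first is optimal under one linear minimum: $3.29.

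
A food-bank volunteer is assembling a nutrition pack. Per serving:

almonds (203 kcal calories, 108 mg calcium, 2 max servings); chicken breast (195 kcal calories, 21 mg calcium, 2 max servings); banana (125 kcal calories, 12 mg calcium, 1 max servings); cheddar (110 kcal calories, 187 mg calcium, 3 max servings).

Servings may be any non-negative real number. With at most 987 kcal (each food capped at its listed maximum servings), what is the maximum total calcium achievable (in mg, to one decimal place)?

804.0 mg

Calcium per kcal: cheddar 1.7, almonds 0.532, chicken breast 0.1077, banana 0.096.
Take 3 servings of cheddar: uses 330 kcal, +561.0 mg calcium (running total 561.0 mg).
Take 2 servings of almonds: uses 406 kcal, +216.0 mg calcium (running total 777.0 mg).
Take 1.287 servings of chicken breast: uses 251 kcal, +27.0 mg calcium (running total 804.0 mg).
Filling greedily by calcium-per-kcal is optimal for one linear limit, giving 804.0 mg.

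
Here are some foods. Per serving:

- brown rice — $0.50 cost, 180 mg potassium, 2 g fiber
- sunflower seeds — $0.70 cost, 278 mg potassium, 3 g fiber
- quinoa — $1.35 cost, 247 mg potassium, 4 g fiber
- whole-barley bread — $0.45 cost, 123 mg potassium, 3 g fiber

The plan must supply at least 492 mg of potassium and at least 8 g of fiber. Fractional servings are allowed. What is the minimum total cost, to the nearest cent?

$1.46

brown rice only: max(492/180, 8/2) = 4 servings → $2.00.
sunflower seeds only: max(492/278, 8/3) = 2.667 servings → $1.87.
quinoa only: max(492/247, 8/4) = 2 servings → $2.70.
whole-barley bread only: max(492/123, 8/3) = 4 servings → $1.80.
brown rice + sunflower seeds: intersection lies outside the first quadrant.
brown rice + quinoa: intersection lies outside the first quadrant.
brown rice + whole-barley bread with both tight: 1.673 servings and 1.551 servings → $1.53.
sunflower seeds + quinoa: intersection lies outside the first quadrant.
sunflower seeds + whole-barley bread with both tight: 1.058 servings and 1.609 servings → $1.46.
quinoa + whole-barley bread with both tight: 1.976 servings and 0.03213 servings → $2.68.
Cheapest feasible corner: $1.46.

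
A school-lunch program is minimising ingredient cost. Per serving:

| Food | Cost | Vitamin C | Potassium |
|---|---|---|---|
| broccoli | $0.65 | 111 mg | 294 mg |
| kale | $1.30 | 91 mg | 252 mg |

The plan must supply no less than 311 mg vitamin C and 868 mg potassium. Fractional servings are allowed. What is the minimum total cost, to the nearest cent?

Minimising a linear cost over {vitamin C ≥ 311, potassium ≥ 868, servings ≥ 0} — the optimum is at a vertex, using one or two foods.
broccoli only: max(311/111, 868/294) = 2.952 servings → $1.92.
kale only: max(311/91, 868/252) = 3.444 servings → $4.48.
broccoli + kale with both targets exact would need a negative amount; discard.
The minimum over all feasible corners is $1.92.

$1.92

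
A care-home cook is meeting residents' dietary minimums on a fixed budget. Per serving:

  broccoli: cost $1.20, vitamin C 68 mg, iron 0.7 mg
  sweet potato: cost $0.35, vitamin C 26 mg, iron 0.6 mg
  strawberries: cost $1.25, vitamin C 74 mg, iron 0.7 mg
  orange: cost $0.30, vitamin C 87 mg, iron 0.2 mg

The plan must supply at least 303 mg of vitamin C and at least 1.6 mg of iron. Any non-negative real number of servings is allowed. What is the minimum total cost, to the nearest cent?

$1.48

For a min-cost LP with two ≥-constraints, a basic feasible solution has at most two positive variables.
broccoli only: max(303/68, 1.6/0.7) = 4.456 servings → $5.35.
sweet potato only: max(303/26, 1.6/0.6) = 11.65 servings → $4.08.
strawberries only: max(303/74, 1.6/0.7) = 4.095 servings → $5.12.
orange only: max(303/87, 1.6/0.2) = 8 servings → $2.40.
broccoli + sweet potato with both targets exact would need a negative amount; discard.
broccoli + strawberries: intersection lies outside the first quadrant.
broccoli + orange with both tight: 1.662 servings and 2.184 servings → $2.65.
sweet potato + strawberries: intersection lies outside the first quadrant.
sweet potato + orange with both tight: 1.672 servings and 2.983 servings → $1.48.
strawberries + orange with both tight: 1.705 servings and 2.033 servings → $2.74.
The minimum over all feasible corners is $1.48.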